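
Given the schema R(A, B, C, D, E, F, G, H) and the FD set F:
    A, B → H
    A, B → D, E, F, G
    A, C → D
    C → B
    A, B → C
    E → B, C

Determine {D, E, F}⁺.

Start with {D, E, F}.
E → B, C applies; add {B, C} → now {B, C, D, E, F}.
No further FD applies.

{B, C, D, E, F}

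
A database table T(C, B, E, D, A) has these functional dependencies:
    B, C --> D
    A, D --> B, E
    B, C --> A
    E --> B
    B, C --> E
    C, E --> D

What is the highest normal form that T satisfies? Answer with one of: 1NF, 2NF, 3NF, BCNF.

Candidate keys: {A, C, D}, {B, C}, {C, E}. Prime attributes: {A, B, C, D, E}.
A, D --> B, E: {A, D}⁺ = {A, B, D, E}, which is not all of the attributes, so the left side is not a superkey — BCNF is violated.
Since {B, E} ⊆ prime attributes and every other non-superkey FD also has a prime right side, the schema is in 3NF.

3NF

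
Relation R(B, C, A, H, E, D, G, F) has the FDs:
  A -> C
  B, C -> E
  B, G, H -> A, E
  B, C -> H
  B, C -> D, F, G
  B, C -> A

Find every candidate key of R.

{A, B}, {B, C}, {B, G, H}

No FD produces {B}, so it must be in every candidate key.
{A, B} is a candidate key since {A, B}⁺ = {A, B, C, D, E, F, G, H} covers every attribute.
{B, C} is a candidate key since {B, C}⁺ = {A, B, C, D, E, F, G, H} covers every attribute.
{B, G, H} is a candidate key since {B, G, H}⁺ = {A, B, C, D, E, F, G, H} covers every attribute.
These are minimal and exhaustive — every other superkey contains one of them.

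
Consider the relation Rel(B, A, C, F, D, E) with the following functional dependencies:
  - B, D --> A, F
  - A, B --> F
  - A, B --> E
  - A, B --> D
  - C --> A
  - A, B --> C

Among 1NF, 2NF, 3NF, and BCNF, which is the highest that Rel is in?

3NF

Candidate keys: {A, B}, {B, C}, {B, D}. Prime attributes: {A, B, C, D}.
C --> A breaks BCNF: {C}⁺ = {A, C}, so {C} is not a superkey.
Its right-hand attributes {A} are all prime, as are those of every other non-superkey FD — the relation is in 3NF.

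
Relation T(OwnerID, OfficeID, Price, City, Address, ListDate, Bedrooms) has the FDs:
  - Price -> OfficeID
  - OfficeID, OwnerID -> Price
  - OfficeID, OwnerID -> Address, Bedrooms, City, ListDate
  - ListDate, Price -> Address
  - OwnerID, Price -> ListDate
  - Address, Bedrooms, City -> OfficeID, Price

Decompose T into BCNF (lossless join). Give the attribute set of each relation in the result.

Candidate keys of the original relation: {Address, Bedrooms, City, OwnerID}, {OfficeID, OwnerID}, {OwnerID, Price}.
In {Address, Bedrooms, City, ListDate, OfficeID, OwnerID, Price}, {Price} is not a superkey ({Price}⁺ restricted to this set is {OfficeID, Price}), so split on Price -> OfficeID into {OfficeID, Price} and {Address, Bedrooms, City, ListDate, OwnerID, Price}.
{OfficeID, Price}: every determinant is a superkey — BCNF.
In {Address, Bedrooms, City, ListDate, OwnerID, Price}, {ListDate, Price} is not a superkey ({ListDate, Price}⁺ restricted to this set is {Address, ListDate, Price}), so split on ListDate, Price -> Address into {Address, ListDate, Price} and {Bedrooms, City, ListDate, OwnerID, Price}.
{Address, ListDate, Price}: every determinant is a superkey — BCNF.
{Bedrooms, City, ListDate, OwnerID, Price}: every determinant is a superkey — BCNF.

{Address, ListDate, Price}; {Bedrooms, City, ListDate, OwnerID, Price}; {OfficeID, Price}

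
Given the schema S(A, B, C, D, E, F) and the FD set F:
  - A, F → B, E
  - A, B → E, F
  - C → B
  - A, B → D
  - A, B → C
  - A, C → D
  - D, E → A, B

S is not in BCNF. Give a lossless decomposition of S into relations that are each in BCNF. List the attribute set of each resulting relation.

Candidate keys of the original relation: {A, B}, {A, C}, {A, F}, {D, E}.
Within {A, B, C, D, E, F}: {C}⁺ ∩ {A, B, C, D, E, F} = {B, C}, not the whole set, so C → B violates BCNF; decompose into {B, C} and {A, C, D, E, F}.
{B, C} is in BCNF.
{A, C, D, E, F} is in BCNF.

{A, C, D, E, F}; {B, C}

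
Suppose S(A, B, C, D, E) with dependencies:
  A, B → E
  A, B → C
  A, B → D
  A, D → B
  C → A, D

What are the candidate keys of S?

{A, B}, {A, D}, {C}

Closure of {C} is {A, B, C, D, E}, the whole schema; {C} is a candidate key.
Closure of {A, B} is {A, B, C, D, E}, the whole schema; {A, B} is a candidate key.
Closure of {A, D} is {A, B, C, D, E}, the whole schema; {A, D} is a candidate key.
These are minimal and exhaustive — every other superkey contains one of them.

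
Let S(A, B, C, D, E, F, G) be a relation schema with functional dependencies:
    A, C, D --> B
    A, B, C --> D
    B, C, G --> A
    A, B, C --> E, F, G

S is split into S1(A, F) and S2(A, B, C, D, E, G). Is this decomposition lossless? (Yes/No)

No

S1 ∩ S2 = {A}; its closure under F is {A}.
S1 ⊄ {A} and S2 ⊄ {A}, so the split is lossy.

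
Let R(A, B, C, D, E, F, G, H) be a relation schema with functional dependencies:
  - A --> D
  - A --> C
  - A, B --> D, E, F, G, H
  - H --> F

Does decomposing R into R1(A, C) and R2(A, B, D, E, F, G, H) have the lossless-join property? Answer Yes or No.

The shared attributes are {A} and {A}⁺ = {A, C, D}.
This includes all of R1, so the common attributes are a superkey of R1 — the join is lossless.

Yes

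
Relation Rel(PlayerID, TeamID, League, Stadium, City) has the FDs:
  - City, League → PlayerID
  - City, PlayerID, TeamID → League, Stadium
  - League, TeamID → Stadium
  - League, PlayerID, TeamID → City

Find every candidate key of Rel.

{City, League, TeamID}, {City, PlayerID, TeamID}, {League, PlayerID, TeamID}

Attributes never on any right-hand side: {TeamID} — every candidate key must contain it.
{City, League, TeamID} is a candidate key since {City, League, TeamID}⁺ = {City, League, PlayerID, Stadium, TeamID} covers every attribute.
{City, PlayerID, TeamID} is a candidate key since {City, PlayerID, TeamID}⁺ = {City, League, PlayerID, Stadium, TeamID} covers every attribute.
{League, PlayerID, TeamID} is a candidate key since {League, PlayerID, TeamID}⁺ = {City, League, PlayerID, Stadium, TeamID} covers every attribute.
These are minimal and exhaustive — every other superkey contains one of them.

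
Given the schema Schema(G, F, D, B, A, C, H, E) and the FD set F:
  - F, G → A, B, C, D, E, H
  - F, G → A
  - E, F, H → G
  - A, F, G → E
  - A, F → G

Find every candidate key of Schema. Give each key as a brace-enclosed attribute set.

{A, F}, {E, F, H}, {F, G}

Attributes never on any right-hand side: {F} — every candidate key must contain it.
{A, F}⁺ = {A, B, C, D, E, F, G, H} — all of the relation — so {A, F} is a candidate key.
{F, G}⁺ = {A, B, C, D, E, F, G, H} — all of the relation — so {F, G} is a candidate key.
{E, F, H}⁺ = {A, B, C, D, E, F, G, H} — all of the relation — so {E, F, H} is a candidate key.
Any other superkey properly contains one of these, so there are no further candidate keys.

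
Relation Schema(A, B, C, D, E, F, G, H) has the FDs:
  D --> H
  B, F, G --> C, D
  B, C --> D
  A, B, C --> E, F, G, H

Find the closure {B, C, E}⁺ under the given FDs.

Start with {B, C, E}.
B, C --> D applies; add {D} → now {B, C, D, E}.
D --> H applies; add {H} → now {B, C, D, E, H}.
No further FD applies.

{B, C, D, E, H}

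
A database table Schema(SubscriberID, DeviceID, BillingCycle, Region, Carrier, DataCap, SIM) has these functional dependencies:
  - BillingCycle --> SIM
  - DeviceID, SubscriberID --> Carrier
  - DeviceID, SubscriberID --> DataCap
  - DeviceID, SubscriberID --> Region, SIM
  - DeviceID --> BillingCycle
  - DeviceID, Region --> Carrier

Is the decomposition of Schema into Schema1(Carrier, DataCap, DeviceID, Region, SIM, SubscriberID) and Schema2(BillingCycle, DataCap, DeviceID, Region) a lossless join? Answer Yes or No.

Schema1 ∩ Schema2 = {DataCap, DeviceID, Region}; its closure under F is {BillingCycle, Carrier, DataCap, DeviceID, Region, SIM}.
Schema2 is contained in that closure, so Schema1 ∩ Schema2 --> Schema2 holds and the join is lossless.

Yes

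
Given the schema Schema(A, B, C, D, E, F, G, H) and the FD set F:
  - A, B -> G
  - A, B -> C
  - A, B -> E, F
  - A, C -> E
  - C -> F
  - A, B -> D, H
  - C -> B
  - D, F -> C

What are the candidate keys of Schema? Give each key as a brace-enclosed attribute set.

No FD produces {A}, so it must be in every candidate key.
{A, B} is a candidate key since {A, B}⁺ = {A, B, C, D, E, F, G, H} covers every attribute.
{A, C} is a candidate key since {A, C}⁺ = {A, B, C, D, E, F, G, H} covers every attribute.
{A, D, F} is a candidate key since {A, D, F}⁺ = {A, B, C, D, E, F, G, H} covers every attribute.
No proper subset of any of these is a key, and no other minimal superkey exists.

{A, B}, {A, C}, {A, D, F}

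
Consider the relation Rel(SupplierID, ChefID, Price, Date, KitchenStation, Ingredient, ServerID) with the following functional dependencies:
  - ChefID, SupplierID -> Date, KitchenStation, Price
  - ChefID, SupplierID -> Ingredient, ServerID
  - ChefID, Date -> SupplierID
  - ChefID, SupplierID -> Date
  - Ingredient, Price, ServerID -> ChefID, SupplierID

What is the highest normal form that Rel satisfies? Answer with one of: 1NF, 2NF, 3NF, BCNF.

Candidate keys: {ChefID, Date}, {ChefID, SupplierID}, {Ingredient, Price, ServerID}. Prime attributes: {ChefID, Date, Ingredient, Price, ServerID, SupplierID}.
The left-hand side of every FD is a superkey, so BCNF is satisfied.

BCNF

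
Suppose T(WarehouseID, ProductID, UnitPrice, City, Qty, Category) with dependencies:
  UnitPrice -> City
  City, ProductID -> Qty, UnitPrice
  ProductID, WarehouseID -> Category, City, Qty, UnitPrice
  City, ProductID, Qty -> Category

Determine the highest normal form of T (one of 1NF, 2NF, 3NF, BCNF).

Candidate key: {ProductID, WarehouseID}. Prime attributes: {ProductID, WarehouseID}.
For UnitPrice -> City we have {UnitPrice}⁺ = {City, UnitPrice}; {UnitPrice} is not a superkey, so BCNF fails.
Because {City} is non-prime and the left side of UnitPrice -> City is not a superkey, the relation is not in 3NF.
Checking every proper subset of each key, none determines a non-prime attribute — 2NF is satisfied.

2NF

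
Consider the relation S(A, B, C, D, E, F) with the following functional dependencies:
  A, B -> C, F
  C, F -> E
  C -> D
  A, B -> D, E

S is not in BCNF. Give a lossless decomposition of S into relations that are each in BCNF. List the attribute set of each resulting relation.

{A, B, C, F}; {C, D}; {C, E, F}

Candidate key of the original relation: {A, B}.
{A, B, C, D, E, F}: {C, F} determines {C, D, E, F} here but is not a superkey — split on C, F -> D, E, giving {C, D, E, F} and {A, B, C, F}.
{C, D, E, F}: {C} determines {C, D} here but is not a superkey — split on C -> D, giving {C, D} and {C, E, F}.
{C, D} has no BCNF violation.
{C, E, F} has no BCNF violation.
{A, B, C, F} has no BCNF violation.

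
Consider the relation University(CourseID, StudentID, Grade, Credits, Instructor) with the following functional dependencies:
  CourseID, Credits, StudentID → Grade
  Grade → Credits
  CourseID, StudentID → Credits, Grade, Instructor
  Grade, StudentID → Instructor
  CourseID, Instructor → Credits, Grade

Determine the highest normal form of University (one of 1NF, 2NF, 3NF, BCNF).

Candidate key: {CourseID, StudentID}. Prime attributes: {CourseID, StudentID}.
Grade → Credits: {Grade}⁺ = {Credits, Grade}, which is not all of the attributes, so the left side is not a superkey — BCNF is violated.
Because {Credits} is non-prime and the left side of Grade → Credits is not a superkey, the relation is not in 3NF.
Checking every proper subset of each key, none determines a non-prime attribute — 2NF is satisfied.

2NF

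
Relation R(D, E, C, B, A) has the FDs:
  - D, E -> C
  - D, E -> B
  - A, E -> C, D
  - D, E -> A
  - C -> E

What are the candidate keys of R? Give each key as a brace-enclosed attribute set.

{A, C}, {A, E}, {C, D}, {D, E}

{A, C}⁺ = {A, B, C, D, E}, which is every attribute, so {A, C} is a candidate key.
{A, E}⁺ = {A, B, C, D, E}, which is every attribute, so {A, E} is a candidate key.
{C, D}⁺ = {A, B, C, D, E}, which is every attribute, so {C, D} is a candidate key.
{D, E}⁺ = {A, B, C, D, E}, which is every attribute, so {D, E} is a candidate key.
These are minimal and exhaustive — every other superkey contains one of them.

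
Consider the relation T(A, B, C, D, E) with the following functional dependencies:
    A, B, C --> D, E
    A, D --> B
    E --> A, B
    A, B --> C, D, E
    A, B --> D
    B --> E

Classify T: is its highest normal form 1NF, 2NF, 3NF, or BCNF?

BCNF

Candidate keys: {A, D}, {B}, {E}. Prime attributes: {A, B, D, E}.
Each dependency's left side is a superkey — BCNF holds.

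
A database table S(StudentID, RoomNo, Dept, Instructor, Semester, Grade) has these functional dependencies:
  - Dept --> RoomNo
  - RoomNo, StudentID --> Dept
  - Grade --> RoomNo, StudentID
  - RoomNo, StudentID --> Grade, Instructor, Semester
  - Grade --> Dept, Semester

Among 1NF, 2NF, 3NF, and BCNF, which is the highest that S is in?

3NF

Candidate keys: {Dept, StudentID}, {Grade}, {RoomNo, StudentID}. Prime attributes: {Dept, Grade, RoomNo, StudentID}.
For Dept --> RoomNo we have {Dept}⁺ = {Dept, RoomNo}; {Dept} is not a superkey, so BCNF fails.
Its right-hand attributes {RoomNo} are all prime, as are those of every other non-superkey FD — the relation is in 3NF.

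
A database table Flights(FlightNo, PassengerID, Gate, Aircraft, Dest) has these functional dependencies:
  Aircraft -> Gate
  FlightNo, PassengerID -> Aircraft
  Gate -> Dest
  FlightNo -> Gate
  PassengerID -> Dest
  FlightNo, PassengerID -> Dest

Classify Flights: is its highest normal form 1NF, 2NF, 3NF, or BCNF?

Candidate key: {FlightNo, PassengerID}. Prime attributes: {FlightNo, PassengerID}.
For Aircraft -> Gate we have {Aircraft}⁺ = {Aircraft, Dest, Gate}; {Aircraft} is not a superkey, so BCNF fails.
Aircraft -> Gate has non-prime {Gate} on the right and a non-superkey on the left, so 3NF fails.
{FlightNo} is a proper subset of the key {FlightNo, PassengerID}, and {FlightNo}⁺ contains the non-prime attributes {Dest, Gate} — a partial dependency, so 2NF is violated.

1NF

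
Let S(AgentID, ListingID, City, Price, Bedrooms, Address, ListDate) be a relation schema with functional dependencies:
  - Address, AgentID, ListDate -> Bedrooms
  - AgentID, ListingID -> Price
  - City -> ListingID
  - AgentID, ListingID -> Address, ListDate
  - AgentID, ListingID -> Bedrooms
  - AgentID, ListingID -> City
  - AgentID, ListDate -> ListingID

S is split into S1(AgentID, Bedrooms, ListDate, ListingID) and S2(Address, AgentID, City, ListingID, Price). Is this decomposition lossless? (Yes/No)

Yes

The shared attributes are {AgentID, ListingID} and {AgentID, ListingID}⁺ = {Address, AgentID, Bedrooms, City, ListDate, ListingID, Price}.
S1 is contained in that closure, so S1 ∩ S2 -> S1 holds and the join is lossless.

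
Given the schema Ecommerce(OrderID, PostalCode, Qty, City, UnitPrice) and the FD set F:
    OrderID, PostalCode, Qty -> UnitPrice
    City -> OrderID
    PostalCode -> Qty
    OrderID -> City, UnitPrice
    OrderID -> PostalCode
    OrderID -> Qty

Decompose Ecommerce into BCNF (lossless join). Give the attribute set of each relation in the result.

{City, OrderID, PostalCode, UnitPrice}; {PostalCode, Qty}

Candidate keys of the original relation: {City}, {OrderID}.
In {City, OrderID, PostalCode, Qty, UnitPrice}, {PostalCode} is not a superkey ({PostalCode}⁺ restricted to this set is {PostalCode, Qty}), so split on PostalCode -> Qty into {PostalCode, Qty} and {City, OrderID, PostalCode, UnitPrice}.
{PostalCode, Qty} is in BCNF.
{City, OrderID, PostalCode, UnitPrice} is in BCNF.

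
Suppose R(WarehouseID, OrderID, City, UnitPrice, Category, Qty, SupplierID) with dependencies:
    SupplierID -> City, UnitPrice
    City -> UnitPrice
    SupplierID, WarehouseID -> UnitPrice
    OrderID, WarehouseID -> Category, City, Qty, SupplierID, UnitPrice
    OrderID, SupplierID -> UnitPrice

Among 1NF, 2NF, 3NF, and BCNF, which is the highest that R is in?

2NF

Candidate key: {OrderID, WarehouseID}. Prime attributes: {OrderID, WarehouseID}.
SupplierID -> City, UnitPrice: {SupplierID}⁺ = {City, SupplierID, UnitPrice}, which is not all of the attributes, so the left side is not a superkey — BCNF is violated.
SupplierID -> City, UnitPrice determines the non-prime attributes {City, UnitPrice} from a non-superkey — 3NF is violated.
Checking every proper subset of each key, none determines a non-prime attribute — 2NF is satisfied.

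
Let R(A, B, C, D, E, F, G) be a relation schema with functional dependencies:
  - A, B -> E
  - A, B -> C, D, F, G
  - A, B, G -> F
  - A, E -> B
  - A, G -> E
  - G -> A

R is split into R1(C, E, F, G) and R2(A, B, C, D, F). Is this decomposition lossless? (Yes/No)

No

The shared attributes are {C, F} and {C, F}⁺ = {C, F}.
Neither R1 nor R2 is contained in that closure, so the decomposition is lossy.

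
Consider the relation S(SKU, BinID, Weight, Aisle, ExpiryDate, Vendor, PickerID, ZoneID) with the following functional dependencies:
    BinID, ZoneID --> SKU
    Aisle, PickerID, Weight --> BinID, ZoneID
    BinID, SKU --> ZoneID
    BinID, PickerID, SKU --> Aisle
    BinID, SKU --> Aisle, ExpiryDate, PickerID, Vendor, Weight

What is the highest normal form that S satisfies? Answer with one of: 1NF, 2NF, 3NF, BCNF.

BCNF

Candidate keys: {Aisle, PickerID, Weight}, {BinID, SKU}, {BinID, ZoneID}. Prime attributes: {Aisle, BinID, PickerID, SKU, Weight, ZoneID}.
Every FD has a superkey on the left, so the relation is in BCNF.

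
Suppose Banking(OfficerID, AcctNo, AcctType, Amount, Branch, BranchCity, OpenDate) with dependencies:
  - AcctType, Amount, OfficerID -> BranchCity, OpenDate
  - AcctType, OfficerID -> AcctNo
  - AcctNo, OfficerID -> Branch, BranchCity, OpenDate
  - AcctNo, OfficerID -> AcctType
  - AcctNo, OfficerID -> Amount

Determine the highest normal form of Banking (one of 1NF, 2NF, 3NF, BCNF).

BCNF

Candidate keys: {AcctNo, OfficerID}, {AcctType, OfficerID}. Prime attributes: {AcctNo, AcctType, OfficerID}.
The left-hand side of every FD is a superkey, so BCNF is satisfied.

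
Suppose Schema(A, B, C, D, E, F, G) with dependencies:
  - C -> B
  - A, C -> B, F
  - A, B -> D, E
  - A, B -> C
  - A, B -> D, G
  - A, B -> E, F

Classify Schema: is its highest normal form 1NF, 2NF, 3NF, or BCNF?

Candidate keys: {A, B}, {A, C}. Prime attributes: {A, B, C}.
C -> B breaks BCNF: {C}⁺ = {B, C}, so {C} is not a superkey.
Since {B} ⊆ prime attributes and every other non-superkey FD also has a prime right side, the schema is in 3NF.

3NF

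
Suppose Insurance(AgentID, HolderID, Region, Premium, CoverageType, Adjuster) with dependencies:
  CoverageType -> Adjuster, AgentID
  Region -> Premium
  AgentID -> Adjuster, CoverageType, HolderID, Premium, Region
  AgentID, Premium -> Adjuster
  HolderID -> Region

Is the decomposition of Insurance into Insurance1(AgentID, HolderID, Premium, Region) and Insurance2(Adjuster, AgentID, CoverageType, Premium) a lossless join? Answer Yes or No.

Common attributes: {AgentID, Premium}; their closure is {Adjuster, AgentID, CoverageType, HolderID, Premium, Region}.
This includes all of Insurance1, so the common attributes are a superkey of Insurance1 — the join is lossless.

Yes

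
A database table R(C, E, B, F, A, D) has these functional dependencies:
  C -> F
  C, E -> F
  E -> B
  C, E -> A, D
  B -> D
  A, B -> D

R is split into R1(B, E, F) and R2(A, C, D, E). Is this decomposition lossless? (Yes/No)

The shared attributes are {E} and {E}⁺ = {B, D, E}.
R1 ⊄ {B, D, E} and R2 ⊄ {B, D, E}, so the split is lossy.

No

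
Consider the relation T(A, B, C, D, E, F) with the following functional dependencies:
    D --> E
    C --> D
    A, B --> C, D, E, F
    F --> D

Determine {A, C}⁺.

{A, C, D, E}

Start with {A, C}.
C --> D applies; add {D} → now {A, C, D}.
D --> E applies; add {E} → now {A, C, D, E}.
No further FD applies.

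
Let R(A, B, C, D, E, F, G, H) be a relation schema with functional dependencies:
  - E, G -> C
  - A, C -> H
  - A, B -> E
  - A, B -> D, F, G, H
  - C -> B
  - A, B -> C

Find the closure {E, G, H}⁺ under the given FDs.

Start with {E, G, H}.
E, G -> C applies; add {C} → now {C, E, G, H}.
C -> B applies; add {B} → now {B, C, E, G, H}.
No further FD applies.

{B, C, E, G, H}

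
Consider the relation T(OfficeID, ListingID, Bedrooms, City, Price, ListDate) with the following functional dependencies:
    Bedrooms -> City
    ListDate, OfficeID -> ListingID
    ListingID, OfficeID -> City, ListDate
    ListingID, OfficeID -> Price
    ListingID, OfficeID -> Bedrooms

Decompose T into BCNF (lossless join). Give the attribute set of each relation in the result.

{Bedrooms, City}; {Bedrooms, ListDate, ListingID, OfficeID, Price}

Candidate keys of the original relation: {ListDate, OfficeID}, {ListingID, OfficeID}.
Within {Bedrooms, City, ListDate, ListingID, OfficeID, Price}: {Bedrooms}⁺ ∩ {Bedrooms, City, ListDate, ListingID, OfficeID, Price} = {Bedrooms, City}, not the whole set, so Bedrooms -> City violates BCNF; decompose into {Bedrooms, City} and {Bedrooms, ListDate, ListingID, OfficeID, Price}.
{Bedrooms, City} is in BCNF.
{Bedrooms, ListDate, ListingID, OfficeID, Price} is in BCNF.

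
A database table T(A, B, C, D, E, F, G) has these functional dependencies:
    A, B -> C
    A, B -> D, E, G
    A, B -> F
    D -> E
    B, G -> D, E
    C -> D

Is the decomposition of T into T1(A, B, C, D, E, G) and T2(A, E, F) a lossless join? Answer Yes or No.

T1 ∩ T2 = {A, E}; its closure under F is {A, E}.
The closure covers neither T1 nor T2 entirely; the join is not lossless.

No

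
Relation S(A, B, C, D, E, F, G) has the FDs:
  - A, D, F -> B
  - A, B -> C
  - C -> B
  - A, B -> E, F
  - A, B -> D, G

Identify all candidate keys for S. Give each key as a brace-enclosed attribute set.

{A, B}, {A, C}, {A, D, F}

{A} never appears on the right of any FD, so every key must include it.
{A, B} is a candidate key since {A, B}⁺ = {A, B, C, D, E, F, G} covers every attribute.
{A, C} is a candidate key since {A, C}⁺ = {A, B, C, D, E, F, G} covers every attribute.
{A, D, F} is a candidate key since {A, D, F}⁺ = {A, B, C, D, E, F, G} covers every attribute.
Any other superkey properly contains one of these, so there are no further candidate keys.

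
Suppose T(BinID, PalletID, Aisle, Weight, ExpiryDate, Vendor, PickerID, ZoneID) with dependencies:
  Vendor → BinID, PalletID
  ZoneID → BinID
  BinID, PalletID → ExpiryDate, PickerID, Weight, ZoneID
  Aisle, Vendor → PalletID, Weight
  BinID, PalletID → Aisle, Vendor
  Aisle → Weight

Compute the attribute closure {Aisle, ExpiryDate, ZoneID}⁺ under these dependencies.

Start with {Aisle, ExpiryDate, ZoneID}.
ZoneID → BinID applies; add {BinID} → now {Aisle, BinID, ExpiryDate, ZoneID}.
Aisle → Weight applies; add {Weight} → now {Aisle, BinID, ExpiryDate, Weight, ZoneID}.
No further FD applies.

{Aisle, BinID, ExpiryDate, Weight, ZoneID}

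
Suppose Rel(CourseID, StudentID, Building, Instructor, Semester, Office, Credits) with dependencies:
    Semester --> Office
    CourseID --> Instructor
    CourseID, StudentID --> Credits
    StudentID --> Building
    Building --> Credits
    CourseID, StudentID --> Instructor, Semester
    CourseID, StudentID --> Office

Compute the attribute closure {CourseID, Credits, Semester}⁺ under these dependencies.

{CourseID, Credits, Instructor, Office, Semester}

Start with {CourseID, Credits, Semester}.
Semester --> Office applies; add {Office} → now {CourseID, Credits, Office, Semester}.
CourseID --> Instructor applies; add {Instructor} → now {CourseID, Credits, Instructor, Office, Semester}.
No further FD applies.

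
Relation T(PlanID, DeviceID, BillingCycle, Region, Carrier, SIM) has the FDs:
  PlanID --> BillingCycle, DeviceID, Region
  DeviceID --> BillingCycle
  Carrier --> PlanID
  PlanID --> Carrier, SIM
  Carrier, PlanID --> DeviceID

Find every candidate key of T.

{Carrier}, {PlanID}

{Carrier} is a candidate key since {Carrier}⁺ = {BillingCycle, Carrier, DeviceID, PlanID, Region, SIM} covers every attribute.
{PlanID} is a candidate key since {PlanID}⁺ = {BillingCycle, Carrier, DeviceID, PlanID, Region, SIM} covers every attribute.
These are minimal and exhaustive — every other superkey contains one of them.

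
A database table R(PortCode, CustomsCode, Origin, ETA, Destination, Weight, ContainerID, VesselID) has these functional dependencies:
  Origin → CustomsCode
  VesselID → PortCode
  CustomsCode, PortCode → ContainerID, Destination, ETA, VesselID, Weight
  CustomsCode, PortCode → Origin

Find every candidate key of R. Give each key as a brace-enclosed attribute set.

{CustomsCode, PortCode}, {CustomsCode, VesselID}, {Origin, PortCode}, {Origin, VesselID}

Closure of {CustomsCode, PortCode} is {ContainerID, CustomsCode, Destination, ETA, Origin, PortCode, VesselID, Weight}, the whole schema; {CustomsCode, PortCode} is a candidate key.
Closure of {CustomsCode, VesselID} is {ContainerID, CustomsCode, Destination, ETA, Origin, PortCode, VesselID, Weight}, the whole schema; {CustomsCode, VesselID} is a candidate key.
Closure of {Origin, PortCode} is {ContainerID, CustomsCode, Destination, ETA, Origin, PortCode, VesselID, Weight}, the whole schema; {Origin, PortCode} is a candidate key.
Closure of {Origin, VesselID} is {ContainerID, CustomsCode, Destination, ETA, Origin, PortCode, VesselID, Weight}, the whole schema; {Origin, VesselID} is a candidate key.
No proper subset of any of these is a key, and no other minimal superkey exists.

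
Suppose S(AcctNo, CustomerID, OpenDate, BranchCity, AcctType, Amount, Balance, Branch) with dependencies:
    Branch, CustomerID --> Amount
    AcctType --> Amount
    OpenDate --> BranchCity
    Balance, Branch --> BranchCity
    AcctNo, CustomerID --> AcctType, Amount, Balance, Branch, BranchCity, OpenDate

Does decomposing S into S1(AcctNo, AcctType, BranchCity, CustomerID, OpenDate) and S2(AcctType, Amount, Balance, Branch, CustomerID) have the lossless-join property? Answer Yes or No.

Common attributes: {AcctType, CustomerID}; their closure is {AcctType, Amount, CustomerID}.
S1 ⊄ {AcctType, Amount, CustomerID} and S2 ⊄ {AcctType, Amount, CustomerID}, so the split is lossy.

No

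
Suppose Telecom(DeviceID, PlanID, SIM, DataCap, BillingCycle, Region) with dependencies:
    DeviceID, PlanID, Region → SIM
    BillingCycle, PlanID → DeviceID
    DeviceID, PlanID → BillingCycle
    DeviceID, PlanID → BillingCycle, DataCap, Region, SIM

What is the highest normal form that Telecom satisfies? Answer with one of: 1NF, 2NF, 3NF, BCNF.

Candidate keys: {BillingCycle, PlanID}, {DeviceID, PlanID}. Prime attributes: {BillingCycle, DeviceID, PlanID}.
Each dependency's left side is a superkey — BCNF holds.

BCNF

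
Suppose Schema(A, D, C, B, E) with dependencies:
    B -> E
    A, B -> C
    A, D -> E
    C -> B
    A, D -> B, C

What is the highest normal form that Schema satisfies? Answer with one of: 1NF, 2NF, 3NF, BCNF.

Candidate key: {A, D}. Prime attributes: {A, D}.
For B -> E we have {B}⁺ = {B, E}; {B} is not a superkey, so BCNF fails.
B -> E determines the non-prime attribute {E} from a non-superkey — 3NF is violated.
No proper subset of a key has a non-prime attribute in its closure, so there is no partial dependency; 2NF holds.

2NF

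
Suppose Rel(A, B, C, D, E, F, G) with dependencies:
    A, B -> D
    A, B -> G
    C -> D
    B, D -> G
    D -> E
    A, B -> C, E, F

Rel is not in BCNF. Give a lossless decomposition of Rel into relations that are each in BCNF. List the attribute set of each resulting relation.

Candidate key of the original relation: {A, B}.
In {A, B, C, D, E, F, G}, {C} is not a superkey ({C}⁺ restricted to this set is {C, D, E}), so split on C -> D, E into {C, D, E} and {A, B, C, F, G}.
In {C, D, E}, {D} is not a superkey ({D}⁺ restricted to this set is {D, E}), so split on D -> E into {D, E} and {C, D}.
{D, E} is in BCNF.
{C, D} is in BCNF.
In {A, B, C, F, G}, {B, C} is not a superkey ({B, C}⁺ restricted to this set is {B, C, G}), so split on B, C -> G into {B, C, G} and {A, B, C, F}.
{B, C, G} is in BCNF.
{A, B, C, F} is in BCNF.

{A, B, C, F}; {B, C, G}; {C, D}; {D, E}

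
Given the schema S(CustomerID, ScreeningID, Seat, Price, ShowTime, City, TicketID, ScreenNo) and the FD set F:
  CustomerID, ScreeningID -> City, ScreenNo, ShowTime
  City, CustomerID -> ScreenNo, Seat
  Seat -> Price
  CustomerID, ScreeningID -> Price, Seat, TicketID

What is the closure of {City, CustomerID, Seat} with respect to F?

Start with {City, CustomerID, Seat}.
City, CustomerID -> ScreenNo, Seat applies; add {ScreenNo} → now {City, CustomerID, ScreenNo, Seat}.
Seat -> Price applies; add {Price} → now {City, CustomerID, Price, ScreenNo, Seat}.
No further FD applies.

{City, CustomerID, Price, ScreenNo, Seat}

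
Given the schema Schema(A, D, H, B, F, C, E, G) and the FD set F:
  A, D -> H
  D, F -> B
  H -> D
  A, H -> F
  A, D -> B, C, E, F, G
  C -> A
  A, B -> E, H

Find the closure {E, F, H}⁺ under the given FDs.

Start with {E, F, H}.
H -> D applies; add {D} → now {D, E, F, H}.
D, F -> B applies; add {B} → now {B, D, E, F, H}.
No further FD applies.

{B, D, E, F, H}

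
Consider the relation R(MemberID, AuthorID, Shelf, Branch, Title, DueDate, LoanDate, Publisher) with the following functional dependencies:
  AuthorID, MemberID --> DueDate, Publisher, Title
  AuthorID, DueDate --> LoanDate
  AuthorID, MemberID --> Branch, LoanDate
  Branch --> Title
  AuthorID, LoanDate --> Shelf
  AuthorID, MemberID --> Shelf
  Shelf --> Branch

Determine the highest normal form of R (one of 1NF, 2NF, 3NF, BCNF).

Candidate key: {AuthorID, MemberID}. Prime attributes: {AuthorID, MemberID}.
AuthorID, DueDate --> LoanDate breaks BCNF: {AuthorID, DueDate}⁺ = {AuthorID, Branch, DueDate, LoanDate, Shelf, Title}, so {AuthorID, DueDate} is not a superkey.
AuthorID, DueDate --> LoanDate has non-prime {LoanDate} on the right and a non-superkey on the left, so 3NF fails.
No proper subset of a key has a non-prime attribute in its closure, so there is no partial dependency; 2NF holds.

2NF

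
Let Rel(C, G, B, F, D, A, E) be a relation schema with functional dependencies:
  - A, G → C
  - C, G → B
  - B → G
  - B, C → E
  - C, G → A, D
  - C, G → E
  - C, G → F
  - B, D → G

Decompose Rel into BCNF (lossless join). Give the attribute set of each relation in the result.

{A, B, C, D, E, F}; {B, G}

Candidate keys of the original relation: {A, B}, {A, G}, {B, C}, {C, G}.
{A, B, C, D, E, F, G}: {B} determines {B, G} here but is not a superkey — split on B → G, giving {B, G} and {A, B, C, D, E, F}.
{B, G} is in BCNF.
{A, B, C, D, E, F} is in BCNF.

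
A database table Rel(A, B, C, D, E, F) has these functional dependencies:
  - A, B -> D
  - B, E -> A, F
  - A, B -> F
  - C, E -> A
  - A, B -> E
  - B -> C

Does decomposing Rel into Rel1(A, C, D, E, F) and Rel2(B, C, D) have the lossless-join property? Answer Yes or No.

No

The shared attributes are {C, D} and {C, D}⁺ = {C, D}.
The closure covers neither Rel1 nor Rel2 entirely; the join is not lossless.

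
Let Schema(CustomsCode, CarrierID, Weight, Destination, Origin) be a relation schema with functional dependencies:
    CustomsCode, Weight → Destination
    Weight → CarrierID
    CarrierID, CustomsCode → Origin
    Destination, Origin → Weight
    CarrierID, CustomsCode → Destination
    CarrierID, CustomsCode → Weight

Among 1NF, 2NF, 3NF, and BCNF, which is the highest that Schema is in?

Candidate keys: {CarrierID, CustomsCode}, {CustomsCode, Destination, Origin}, {CustomsCode, Weight}. Prime attributes: {CarrierID, CustomsCode, Destination, Origin, Weight}.
Weight → CarrierID breaks BCNF: {Weight}⁺ = {CarrierID, Weight}, so {Weight} is not a superkey.
Since {CarrierID} ⊆ prime attributes and every other non-superkey FD also has a prime right side, the schema is in 3NF.

3NF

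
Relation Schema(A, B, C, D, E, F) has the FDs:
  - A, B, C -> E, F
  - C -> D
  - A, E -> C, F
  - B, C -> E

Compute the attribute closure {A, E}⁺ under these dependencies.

{A, C, D, E, F}

Start with {A, E}.
A, E -> C, F applies; add {C, F} → now {A, C, E, F}.
C -> D applies; add {D} → now {A, C, D, E, F}.
No further FD applies.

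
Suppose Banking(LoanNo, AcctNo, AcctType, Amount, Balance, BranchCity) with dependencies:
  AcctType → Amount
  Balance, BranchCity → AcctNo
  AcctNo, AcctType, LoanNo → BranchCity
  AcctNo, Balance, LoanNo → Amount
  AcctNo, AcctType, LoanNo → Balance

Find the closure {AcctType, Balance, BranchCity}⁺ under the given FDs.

{AcctNo, AcctType, Amount, Balance, BranchCity}

Start with {AcctType, Balance, BranchCity}.
AcctType → Amount applies; add {Amount} → now {AcctType, Amount, Balance, BranchCity}.
Balance, BranchCity → AcctNo applies; add {AcctNo} → now {AcctNo, AcctType, Amount, Balance, BranchCity}.
No further FD applies.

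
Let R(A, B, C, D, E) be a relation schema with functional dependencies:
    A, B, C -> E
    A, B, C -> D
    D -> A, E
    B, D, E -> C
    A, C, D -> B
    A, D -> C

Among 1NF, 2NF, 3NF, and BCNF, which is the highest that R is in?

BCNF

Candidate keys: {A, B, C}, {D}. Prime attributes: {A, B, C, D}.
Every FD has a superkey on the left, so the relation is in BCNF.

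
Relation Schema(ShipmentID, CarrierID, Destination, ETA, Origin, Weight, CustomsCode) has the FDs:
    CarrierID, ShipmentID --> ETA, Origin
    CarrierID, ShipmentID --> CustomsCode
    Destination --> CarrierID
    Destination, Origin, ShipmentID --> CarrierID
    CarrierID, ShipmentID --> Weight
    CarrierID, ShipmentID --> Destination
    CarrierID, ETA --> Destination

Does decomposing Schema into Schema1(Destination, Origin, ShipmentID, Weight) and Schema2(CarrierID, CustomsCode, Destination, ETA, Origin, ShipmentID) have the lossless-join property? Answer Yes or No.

The shared attributes are {Destination, Origin, ShipmentID} and {Destination, Origin, ShipmentID}⁺ = {CarrierID, CustomsCode, Destination, ETA, Origin, ShipmentID, Weight}.
Since Schema1 ⊆ {CarrierID, CustomsCode, Destination, ETA, Origin, ShipmentID, Weight}, the intersection is a superkey of Schema1; the decomposition is lossless.

Yes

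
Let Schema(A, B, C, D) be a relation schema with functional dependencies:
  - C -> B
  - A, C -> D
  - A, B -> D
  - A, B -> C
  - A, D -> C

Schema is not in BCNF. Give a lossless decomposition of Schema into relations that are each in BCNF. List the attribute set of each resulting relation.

Candidate keys of the original relation: {A, B}, {A, C}, {A, D}.
{A, B, C, D}: {C} determines {B, C} here but is not a superkey — split on C -> B, giving {B, C} and {A, C, D}.
{B, C}: every determinant is a superkey — BCNF.
{A, C, D}: every determinant is a superkey — BCNF.

{A, C, D}; {B, C}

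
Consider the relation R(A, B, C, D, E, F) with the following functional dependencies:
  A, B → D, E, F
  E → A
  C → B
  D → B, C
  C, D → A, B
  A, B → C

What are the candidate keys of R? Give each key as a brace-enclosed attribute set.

{D}⁺ = {A, B, C, D, E, F}, which is every attribute, so {D} is a candidate key.
{A, B}⁺ = {A, B, C, D, E, F}, which is every attribute, so {A, B} is a candidate key.
{A, C}⁺ = {A, B, C, D, E, F}, which is every attribute, so {A, C} is a candidate key.
{B, E}⁺ = {A, B, C, D, E, F}, which is every attribute, so {B, E} is a candidate key.
{C, E}⁺ = {A, B, C, D, E, F}, which is every attribute, so {C, E} is a candidate key.
No proper subset of any of these is a key, and no other minimal superkey exists.

{A, B}, {A, C}, {B, E}, {C, E}, {D}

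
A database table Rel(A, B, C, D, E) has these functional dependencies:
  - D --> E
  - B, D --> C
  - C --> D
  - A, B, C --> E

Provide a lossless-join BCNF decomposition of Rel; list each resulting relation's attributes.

{A, B, D}; {B, C}; {C, D}; {D, E}

Candidate keys of the original relation: {A, B, C}, {A, B, D}.
Within {A, B, C, D, E}: {D}⁺ ∩ {A, B, C, D, E} = {D, E}, not the whole set, so D --> E violates BCNF; decompose into {D, E} and {A, B, C, D}.
{D, E} is in BCNF.
Within {A, B, C, D}: {B, D}⁺ ∩ {A, B, C, D} = {B, C, D}, not the whole set, so B, D --> C violates BCNF; decompose into {B, C, D} and {A, B, D}.
Within {B, C, D}: {C}⁺ ∩ {B, C, D} = {C, D}, not the whole set, so C --> D violates BCNF; decompose into {C, D} and {B, C}.
{C, D} is in BCNF.
{B, C} is in BCNF.
{A, B, D} is in BCNF.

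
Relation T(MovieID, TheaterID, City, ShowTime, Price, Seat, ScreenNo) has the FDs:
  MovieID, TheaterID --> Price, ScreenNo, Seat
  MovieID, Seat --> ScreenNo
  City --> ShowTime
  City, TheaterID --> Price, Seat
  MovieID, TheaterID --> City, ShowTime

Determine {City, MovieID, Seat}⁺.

{City, MovieID, ScreenNo, Seat, ShowTime}

Start with {City, MovieID, Seat}.
MovieID, Seat --> ScreenNo applies; add {ScreenNo} → now {City, MovieID, ScreenNo, Seat}.
City --> ShowTime applies; add {ShowTime} → now {City, MovieID, ScreenNo, Seat, ShowTime}.
No further FD applies.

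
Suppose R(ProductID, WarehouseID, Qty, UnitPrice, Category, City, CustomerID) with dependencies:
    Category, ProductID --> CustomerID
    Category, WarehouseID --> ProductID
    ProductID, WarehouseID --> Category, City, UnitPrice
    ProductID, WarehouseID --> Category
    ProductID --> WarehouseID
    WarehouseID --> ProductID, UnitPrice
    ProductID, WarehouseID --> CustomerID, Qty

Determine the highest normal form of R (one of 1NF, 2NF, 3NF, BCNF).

Candidate keys: {ProductID}, {WarehouseID}. Prime attributes: {ProductID, WarehouseID}.
Each dependency's left side is a superkey — BCNF holds.

BCNF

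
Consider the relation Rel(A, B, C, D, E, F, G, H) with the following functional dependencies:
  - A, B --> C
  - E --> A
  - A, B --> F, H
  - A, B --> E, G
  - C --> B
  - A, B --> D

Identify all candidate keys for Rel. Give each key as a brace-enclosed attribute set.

{A, B} is a candidate key since {A, B}⁺ = {A, B, C, D, E, F, G, H} covers every attribute.
{A, C} is a candidate key since {A, C}⁺ = {A, B, C, D, E, F, G, H} covers every attribute.
{B, E} is a candidate key since {B, E}⁺ = {A, B, C, D, E, F, G, H} covers every attribute.
{C, E} is a candidate key since {C, E}⁺ = {A, B, C, D, E, F, G, H} covers every attribute.
Any other superkey properly contains one of these, so there are no further candidate keys.

{A, B}, {A, C}, {B, E}, {C, E}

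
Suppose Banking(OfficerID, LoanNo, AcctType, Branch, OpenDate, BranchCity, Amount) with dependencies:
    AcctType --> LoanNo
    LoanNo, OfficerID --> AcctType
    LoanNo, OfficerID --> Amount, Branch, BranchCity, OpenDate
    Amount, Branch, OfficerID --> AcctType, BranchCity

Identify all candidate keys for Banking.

Attributes never on any right-hand side: {OfficerID} — every candidate key must contain it.
Closure of {AcctType, OfficerID} is {AcctType, Amount, Branch, BranchCity, LoanNo, OfficerID, OpenDate}, the whole schema; {AcctType, OfficerID} is a candidate key.
Closure of {LoanNo, OfficerID} is {AcctType, Amount, Branch, BranchCity, LoanNo, OfficerID, OpenDate}, the whole schema; {LoanNo, OfficerID} is a candidate key.
Closure of {Amount, Branch, OfficerID} is {AcctType, Amount, Branch, BranchCity, LoanNo, OfficerID, OpenDate}, the whole schema; {Amount, Branch, OfficerID} is a candidate key.
No proper subset of any of these is a key, and no other minimal superkey exists.

{AcctType, OfficerID}, {Amount, Branch, OfficerID}, {LoanNo, OfficerID}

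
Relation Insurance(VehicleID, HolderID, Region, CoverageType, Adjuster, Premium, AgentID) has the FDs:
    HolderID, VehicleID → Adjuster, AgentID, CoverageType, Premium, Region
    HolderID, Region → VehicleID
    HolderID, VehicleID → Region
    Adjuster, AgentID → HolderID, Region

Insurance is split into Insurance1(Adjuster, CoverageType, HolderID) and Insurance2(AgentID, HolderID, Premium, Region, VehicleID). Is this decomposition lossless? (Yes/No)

The shared attributes are {HolderID} and {HolderID}⁺ = {HolderID}.
Insurance1 ⊄ {HolderID} and Insurance2 ⊄ {HolderID}, so the split is lossy.

No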